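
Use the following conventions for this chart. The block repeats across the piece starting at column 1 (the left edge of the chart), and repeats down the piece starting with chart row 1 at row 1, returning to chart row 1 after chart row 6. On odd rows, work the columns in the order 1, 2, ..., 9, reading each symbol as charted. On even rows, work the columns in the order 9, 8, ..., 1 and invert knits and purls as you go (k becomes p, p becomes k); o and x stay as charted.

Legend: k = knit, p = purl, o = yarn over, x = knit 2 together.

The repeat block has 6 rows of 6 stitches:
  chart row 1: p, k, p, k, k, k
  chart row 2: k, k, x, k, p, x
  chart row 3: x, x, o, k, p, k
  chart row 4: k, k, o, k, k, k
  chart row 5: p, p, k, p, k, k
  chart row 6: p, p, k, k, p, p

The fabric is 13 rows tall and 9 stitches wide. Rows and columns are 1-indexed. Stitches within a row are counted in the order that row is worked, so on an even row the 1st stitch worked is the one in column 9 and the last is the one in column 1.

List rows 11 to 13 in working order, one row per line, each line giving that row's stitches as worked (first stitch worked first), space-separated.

== ROWS AS WORKED ==
p p k p k k p p k
p k k k k p p k k
p k p k k k p k p

Derivation:
Row 11: chart row 5, RS - tile across columns 1-9 and work as-is.
Row 12: chart row 6, WS - tiled (columns 1-9): p p k k p p p p k; work from column 9 back to 1 with k<->p swapped.
Row 13: chart row 1, RS - tile across columns 1-9 and work as-is.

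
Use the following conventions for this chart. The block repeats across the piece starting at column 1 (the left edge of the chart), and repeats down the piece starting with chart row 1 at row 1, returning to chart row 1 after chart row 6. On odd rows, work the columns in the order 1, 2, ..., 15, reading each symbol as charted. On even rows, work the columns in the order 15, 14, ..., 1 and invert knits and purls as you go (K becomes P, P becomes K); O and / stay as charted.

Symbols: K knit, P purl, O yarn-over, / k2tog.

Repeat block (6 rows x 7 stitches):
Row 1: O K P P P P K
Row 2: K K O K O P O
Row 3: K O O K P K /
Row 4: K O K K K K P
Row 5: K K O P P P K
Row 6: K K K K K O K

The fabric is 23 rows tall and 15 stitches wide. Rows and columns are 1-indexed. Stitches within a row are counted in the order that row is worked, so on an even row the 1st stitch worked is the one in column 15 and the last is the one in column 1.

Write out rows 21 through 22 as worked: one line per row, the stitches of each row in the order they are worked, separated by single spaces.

Row 21: chart row 3, RS - tile across columns 1-15 and work as-is.
Row 22: chart row 4, WS - tiled (columns 1-15): K O K K K K P K O K K K K P K; work from column 15 back to 1 with K<->P swapped.

Result:
K O O K P K / K O O K P K / K
P K P P P P O P K P P P P O P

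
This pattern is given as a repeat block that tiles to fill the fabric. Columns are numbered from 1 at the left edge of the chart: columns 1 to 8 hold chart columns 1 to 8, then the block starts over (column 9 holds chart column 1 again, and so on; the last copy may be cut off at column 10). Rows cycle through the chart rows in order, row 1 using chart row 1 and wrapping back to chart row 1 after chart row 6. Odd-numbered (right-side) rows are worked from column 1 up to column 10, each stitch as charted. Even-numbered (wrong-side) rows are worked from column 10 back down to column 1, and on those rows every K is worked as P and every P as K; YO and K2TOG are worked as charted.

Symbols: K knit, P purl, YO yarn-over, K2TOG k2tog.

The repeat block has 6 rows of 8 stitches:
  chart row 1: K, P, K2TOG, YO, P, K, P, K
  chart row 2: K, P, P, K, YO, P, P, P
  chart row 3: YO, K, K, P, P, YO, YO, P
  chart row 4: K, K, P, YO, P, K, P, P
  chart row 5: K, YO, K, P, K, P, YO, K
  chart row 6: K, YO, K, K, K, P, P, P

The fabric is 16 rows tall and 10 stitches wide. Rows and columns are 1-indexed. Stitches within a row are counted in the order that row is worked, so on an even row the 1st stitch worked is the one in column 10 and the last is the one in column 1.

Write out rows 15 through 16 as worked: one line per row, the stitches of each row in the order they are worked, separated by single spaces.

Row 15: chart row 3, RS - tile across columns 1-10 and work as-is.
Row 16: chart row 4, WS - tiled (columns 1-10): K K P YO P K P P K K; work from column 10 back to 1 with K<->P swapped.

Result:
YO K K P P YO YO P YO K
P P K K P K YO K P P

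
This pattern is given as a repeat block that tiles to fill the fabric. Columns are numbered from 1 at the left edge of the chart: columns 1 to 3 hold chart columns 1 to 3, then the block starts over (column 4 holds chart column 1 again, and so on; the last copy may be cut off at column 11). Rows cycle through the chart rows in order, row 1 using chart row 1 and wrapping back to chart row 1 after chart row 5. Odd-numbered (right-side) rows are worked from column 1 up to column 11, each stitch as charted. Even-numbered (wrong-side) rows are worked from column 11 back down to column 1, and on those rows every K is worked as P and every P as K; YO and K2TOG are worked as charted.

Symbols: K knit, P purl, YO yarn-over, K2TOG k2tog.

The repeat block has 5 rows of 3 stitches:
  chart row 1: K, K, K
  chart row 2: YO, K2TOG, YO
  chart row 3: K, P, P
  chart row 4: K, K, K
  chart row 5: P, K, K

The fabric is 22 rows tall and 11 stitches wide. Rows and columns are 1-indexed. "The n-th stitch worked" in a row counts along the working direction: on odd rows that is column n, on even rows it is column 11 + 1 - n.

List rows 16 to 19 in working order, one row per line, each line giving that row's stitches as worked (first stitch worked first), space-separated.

Rows as worked:
P P P P P P P P P P P
YO K2TOG YO YO K2TOG YO YO K2TOG YO YO K2TOG
K P K K P K K P K K P
K K K K K K K K K K K

Derivation:
Row 16: chart row 1, WS - tiled (columns 1-11): K K K K K K K K K K K; work from column 11 back to 1 with K<->P swapped.
Row 17: chart row 2, RS - tile across columns 1-11 and work as-is.
Row 18: chart row 3, WS - tiled (columns 1-11): K P P K P P K P P K P; work from column 11 back to 1 with K<->P swapped.
Row 19: chart row 4, RS - tile across columns 1-11 and work as-is.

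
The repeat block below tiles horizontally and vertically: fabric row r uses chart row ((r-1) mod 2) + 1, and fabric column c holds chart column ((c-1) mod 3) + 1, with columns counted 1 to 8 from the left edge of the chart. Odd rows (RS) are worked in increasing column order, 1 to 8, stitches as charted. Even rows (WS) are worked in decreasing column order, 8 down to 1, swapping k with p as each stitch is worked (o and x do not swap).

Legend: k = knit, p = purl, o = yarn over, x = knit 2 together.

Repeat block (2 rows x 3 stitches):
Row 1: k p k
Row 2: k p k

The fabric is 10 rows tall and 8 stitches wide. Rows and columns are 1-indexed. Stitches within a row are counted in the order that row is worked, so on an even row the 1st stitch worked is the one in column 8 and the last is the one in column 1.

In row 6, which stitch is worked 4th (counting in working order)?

Stitch:
k

Derivation:
Row 6 uses chart row ((6-1) mod 2)+1 = 2. Row 6 is even, so WS.
Chart row 2 tiled across columns 1-8: k p k k p k k p
WS row: flip the tiled sequence (start at column 8) and apply k<->p; o and x stay.
Row 6 as worked: k p p k p p k p
The 4th stitch worked is k.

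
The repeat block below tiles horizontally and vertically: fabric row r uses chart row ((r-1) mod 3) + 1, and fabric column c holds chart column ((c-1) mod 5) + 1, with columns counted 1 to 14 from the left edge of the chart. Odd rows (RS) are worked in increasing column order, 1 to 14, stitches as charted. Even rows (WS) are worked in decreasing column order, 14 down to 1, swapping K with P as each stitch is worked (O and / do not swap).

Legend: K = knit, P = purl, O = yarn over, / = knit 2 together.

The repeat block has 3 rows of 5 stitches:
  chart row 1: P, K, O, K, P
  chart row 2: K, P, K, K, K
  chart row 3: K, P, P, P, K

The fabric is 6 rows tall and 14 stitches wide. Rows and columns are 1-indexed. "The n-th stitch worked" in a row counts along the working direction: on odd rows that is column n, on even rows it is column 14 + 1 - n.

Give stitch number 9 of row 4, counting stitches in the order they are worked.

Stitch:
K

Derivation:
Row 4 uses chart row ((4-1) mod 3)+1 = 1. Row 4 is even, so WS.
Chart row 1 tiled across columns 1-14: P K O K P P K O K P P K O K
WS row: flip the tiled sequence (start at column 14) and apply K<->P; O and / stay.
Row 4 as worked: P O P K K P O P K K P O P K
The 9th stitch worked is K.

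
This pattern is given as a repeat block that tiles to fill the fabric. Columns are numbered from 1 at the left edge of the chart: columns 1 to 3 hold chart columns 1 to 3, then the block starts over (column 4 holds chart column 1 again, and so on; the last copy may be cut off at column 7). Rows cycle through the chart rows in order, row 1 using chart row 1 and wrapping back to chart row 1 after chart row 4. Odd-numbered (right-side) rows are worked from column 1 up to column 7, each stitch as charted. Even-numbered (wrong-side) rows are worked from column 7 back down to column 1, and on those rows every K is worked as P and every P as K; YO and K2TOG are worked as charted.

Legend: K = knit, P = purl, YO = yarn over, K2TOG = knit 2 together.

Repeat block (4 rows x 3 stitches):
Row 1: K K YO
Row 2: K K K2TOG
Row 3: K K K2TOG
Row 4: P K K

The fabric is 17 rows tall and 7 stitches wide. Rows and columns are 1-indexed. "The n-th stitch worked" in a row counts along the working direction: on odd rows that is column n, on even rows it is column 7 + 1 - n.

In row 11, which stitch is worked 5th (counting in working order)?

For row 11: chart row = ((11-1) mod 4) + 1 = 3; this is a RS (odd) row.
Chart row 3 tiled across columns 1-7: K K K2TOG K K K2TOG K
RS: work column 1 to column 7, symbols as charted — the tiled row is the row as worked.
The 5th stitch worked is K.

Result:
K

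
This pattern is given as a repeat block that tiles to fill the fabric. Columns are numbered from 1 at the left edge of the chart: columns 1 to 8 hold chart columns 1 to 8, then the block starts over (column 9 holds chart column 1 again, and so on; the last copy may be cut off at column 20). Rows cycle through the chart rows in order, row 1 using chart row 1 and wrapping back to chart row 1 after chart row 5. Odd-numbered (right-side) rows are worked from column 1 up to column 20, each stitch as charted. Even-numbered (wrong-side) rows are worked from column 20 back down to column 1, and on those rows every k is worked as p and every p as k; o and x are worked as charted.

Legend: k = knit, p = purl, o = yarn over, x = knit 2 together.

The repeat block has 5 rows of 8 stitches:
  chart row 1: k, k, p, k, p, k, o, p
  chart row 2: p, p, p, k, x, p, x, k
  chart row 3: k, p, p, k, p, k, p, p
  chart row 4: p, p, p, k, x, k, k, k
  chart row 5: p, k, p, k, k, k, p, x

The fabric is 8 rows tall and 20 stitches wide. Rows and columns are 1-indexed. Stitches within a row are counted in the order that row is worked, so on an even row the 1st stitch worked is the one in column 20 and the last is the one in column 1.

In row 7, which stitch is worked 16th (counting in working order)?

Stitch:
k

Derivation:
Row 7: (7-1) mod 5 = 1, so use chart row 2. Odd row -> RS.
Chart row 2 tiled across columns 1-20: p p p k x p x k p p p k x p x k p p p k
RS row: no reversal, no swap; stitch n worked = column n.
The 16th stitch worked is k.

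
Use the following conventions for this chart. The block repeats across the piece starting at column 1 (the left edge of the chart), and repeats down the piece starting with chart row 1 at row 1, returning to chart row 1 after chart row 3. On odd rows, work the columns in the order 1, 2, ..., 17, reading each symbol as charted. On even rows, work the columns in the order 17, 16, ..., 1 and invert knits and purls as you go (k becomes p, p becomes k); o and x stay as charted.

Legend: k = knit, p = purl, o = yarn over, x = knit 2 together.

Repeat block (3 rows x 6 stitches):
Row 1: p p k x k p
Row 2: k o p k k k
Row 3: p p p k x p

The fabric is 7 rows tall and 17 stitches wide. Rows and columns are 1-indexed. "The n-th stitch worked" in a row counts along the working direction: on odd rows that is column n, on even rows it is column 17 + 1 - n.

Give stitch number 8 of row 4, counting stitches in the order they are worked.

Stitch:
x

Derivation:
For row 4: chart row = ((4-1) mod 3) + 1 = 1; this is a WS (even) row.
Chart row 1 tiled across columns 1-17: p p k x k p p p k x k p p p k x k
WS: work from column 17 back to column 1 (reverse the tiled row), swapping k<->p (o and x unchanged).
Row 4 as worked: p x p k k k p x p k k k p x p k k
The 8th stitch worked is x.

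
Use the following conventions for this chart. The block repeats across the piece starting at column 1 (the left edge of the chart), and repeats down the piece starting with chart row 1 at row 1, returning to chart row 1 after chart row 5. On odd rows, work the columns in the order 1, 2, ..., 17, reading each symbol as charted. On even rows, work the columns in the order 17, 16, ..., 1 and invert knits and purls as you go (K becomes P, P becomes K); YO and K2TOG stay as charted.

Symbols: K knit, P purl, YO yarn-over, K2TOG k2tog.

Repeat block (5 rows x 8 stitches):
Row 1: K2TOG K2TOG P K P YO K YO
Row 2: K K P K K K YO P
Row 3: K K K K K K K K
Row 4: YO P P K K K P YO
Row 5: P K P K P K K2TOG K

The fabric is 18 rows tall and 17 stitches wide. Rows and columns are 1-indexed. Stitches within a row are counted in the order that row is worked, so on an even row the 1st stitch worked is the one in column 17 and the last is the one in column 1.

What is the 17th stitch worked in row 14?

Row 14: (14-1) mod 5 = 3, so use chart row 4. Even row -> WS.
Chart row 4 tiled across columns 1-17: YO P P K K K P YO YO P P K K K P YO YO
WS: work from column 17 back to column 1 (reverse the tiled row), swapping K<->P (YO and K2TOG unchanged).
Row 14 as worked: YO YO K P P P K K YO YO K P P P K K YO
Stitch 17 in working order -> YO

Result:
YO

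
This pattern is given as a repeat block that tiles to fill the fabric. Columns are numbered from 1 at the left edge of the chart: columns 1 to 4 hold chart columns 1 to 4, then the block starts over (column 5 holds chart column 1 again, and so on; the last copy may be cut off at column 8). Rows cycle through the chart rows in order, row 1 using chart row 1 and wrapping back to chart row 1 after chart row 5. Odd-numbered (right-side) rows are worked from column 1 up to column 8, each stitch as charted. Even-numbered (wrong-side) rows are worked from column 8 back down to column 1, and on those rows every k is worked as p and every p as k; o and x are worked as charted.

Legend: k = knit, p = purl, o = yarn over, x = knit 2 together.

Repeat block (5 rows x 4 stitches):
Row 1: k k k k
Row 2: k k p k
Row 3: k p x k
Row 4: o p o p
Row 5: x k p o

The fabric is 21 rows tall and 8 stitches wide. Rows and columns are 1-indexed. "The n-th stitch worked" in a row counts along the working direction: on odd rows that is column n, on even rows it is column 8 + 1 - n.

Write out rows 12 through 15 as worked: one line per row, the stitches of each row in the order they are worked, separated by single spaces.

Row 12: chart row 2, WS - tiled (columns 1-8): k k p k k k p k; work from column 8 back to 1 with k<->p swapped.
Row 13: chart row 3, RS - tile across columns 1-8 and work as-is.
Row 14: chart row 4, WS - tiled (columns 1-8): o p o p o p o p; work from column 8 back to 1 with k<->p swapped.
Row 15: chart row 5, RS - tile across columns 1-8 and work as-is.

Rows as worked:
p k p p p k p p
k p x k k p x k
k o k o k o k o
x k p o x k p o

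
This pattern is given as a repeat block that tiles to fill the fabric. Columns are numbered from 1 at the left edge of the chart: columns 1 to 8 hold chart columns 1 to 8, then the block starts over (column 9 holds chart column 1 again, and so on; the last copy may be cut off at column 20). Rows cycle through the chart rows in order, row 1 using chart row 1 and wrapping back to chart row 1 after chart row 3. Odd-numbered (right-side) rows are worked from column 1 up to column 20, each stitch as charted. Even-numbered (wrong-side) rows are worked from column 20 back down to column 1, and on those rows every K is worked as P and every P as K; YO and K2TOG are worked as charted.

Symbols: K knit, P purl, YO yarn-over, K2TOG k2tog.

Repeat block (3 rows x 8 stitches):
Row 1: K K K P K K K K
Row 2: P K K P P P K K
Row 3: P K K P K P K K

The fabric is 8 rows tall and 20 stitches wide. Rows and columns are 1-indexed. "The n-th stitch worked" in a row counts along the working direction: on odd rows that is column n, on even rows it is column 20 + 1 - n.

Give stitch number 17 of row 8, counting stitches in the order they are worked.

Row 8 uses chart row ((8-1) mod 3)+1 = 2. Row 8 is even, so WS.
Chart row 2 tiled across columns 1-20: P K K P P P K K P K K P P P K K P K K P
WS row: flip the tiled sequence (start at column 20) and apply K<->P; YO and K2TOG stay.
Row 8 as worked: K P P K P P K K K P P K P P K K K P P K
The 17th stitch worked is K.

Stitch:
K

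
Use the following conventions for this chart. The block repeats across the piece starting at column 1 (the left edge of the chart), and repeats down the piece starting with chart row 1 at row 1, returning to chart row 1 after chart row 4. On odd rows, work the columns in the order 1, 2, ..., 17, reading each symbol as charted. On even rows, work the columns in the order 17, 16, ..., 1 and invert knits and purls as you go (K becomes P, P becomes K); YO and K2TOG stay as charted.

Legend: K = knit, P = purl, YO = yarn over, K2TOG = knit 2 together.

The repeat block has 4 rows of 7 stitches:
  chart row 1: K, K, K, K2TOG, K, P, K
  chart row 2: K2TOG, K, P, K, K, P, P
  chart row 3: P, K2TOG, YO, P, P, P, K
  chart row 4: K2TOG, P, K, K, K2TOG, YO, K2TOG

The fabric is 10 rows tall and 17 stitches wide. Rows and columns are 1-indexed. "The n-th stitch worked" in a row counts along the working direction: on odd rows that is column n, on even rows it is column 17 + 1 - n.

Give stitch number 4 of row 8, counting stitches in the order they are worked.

Row 8 uses chart row ((8-1) mod 4)+1 = 4. Row 8 is even, so WS.
Chart row 4 tiled across columns 1-17: K2TOG P K K K2TOG YO K2TOG K2TOG P K K K2TOG YO K2TOG K2TOG P K
Wrong side: read the tiled row from column 17 down to 1 and exchange K with P (leave YO, K2TOG).
Row 8 as worked: P K K2TOG K2TOG YO K2TOG P P K K2TOG K2TOG YO K2TOG P P K K2TOG
Stitch 4 in working order -> K2TOG

Result:
K2TOG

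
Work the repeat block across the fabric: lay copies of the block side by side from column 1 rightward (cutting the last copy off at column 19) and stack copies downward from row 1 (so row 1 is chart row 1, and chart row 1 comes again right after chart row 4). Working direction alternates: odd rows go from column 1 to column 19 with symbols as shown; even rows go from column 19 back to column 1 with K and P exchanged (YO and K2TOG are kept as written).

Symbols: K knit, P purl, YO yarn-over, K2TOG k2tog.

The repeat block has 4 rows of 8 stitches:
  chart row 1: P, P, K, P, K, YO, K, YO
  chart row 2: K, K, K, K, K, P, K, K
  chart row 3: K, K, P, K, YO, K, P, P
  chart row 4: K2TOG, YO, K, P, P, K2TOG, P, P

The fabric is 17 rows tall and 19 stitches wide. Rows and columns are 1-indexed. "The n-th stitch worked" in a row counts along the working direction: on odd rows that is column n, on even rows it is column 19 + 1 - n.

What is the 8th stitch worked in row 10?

== STITCH ==
P

Derivation:
For row 10: chart row = ((10-1) mod 4) + 1 = 2; this is a WS (even) row.
Chart row 2 tiled across columns 1-19: K K K K K P K K K K K K K P K K K K K
Wrong side: read the tiled row from column 19 down to 1 and exchange K with P (leave YO, K2TOG).
Row 10 as worked: P P P P P K P P P P P P P K P P P P P
Counting 8 along the worked row gives P.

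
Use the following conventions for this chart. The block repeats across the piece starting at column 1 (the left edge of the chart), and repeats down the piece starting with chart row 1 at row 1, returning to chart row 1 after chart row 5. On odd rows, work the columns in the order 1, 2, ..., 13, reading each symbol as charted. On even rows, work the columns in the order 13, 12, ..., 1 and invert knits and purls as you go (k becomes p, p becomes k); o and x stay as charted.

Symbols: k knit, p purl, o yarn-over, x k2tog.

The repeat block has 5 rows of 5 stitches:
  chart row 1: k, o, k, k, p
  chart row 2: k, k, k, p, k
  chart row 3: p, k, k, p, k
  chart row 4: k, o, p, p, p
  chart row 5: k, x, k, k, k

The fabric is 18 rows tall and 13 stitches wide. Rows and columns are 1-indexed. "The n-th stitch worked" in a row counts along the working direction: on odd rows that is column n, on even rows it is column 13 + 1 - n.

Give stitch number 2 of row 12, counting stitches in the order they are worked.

Row 12 uses chart row ((12-1) mod 5)+1 = 2. Row 12 is even, so WS.
Chart row 2 tiled across columns 1-13: k k k p k k k k p k k k k
Wrong side: read the tiled row from column 13 down to 1 and exchange k with p (leave o, x).
Row 12 as worked: p p p p k p p p p k p p p
Stitch 2 in working order -> p

Stitch:
p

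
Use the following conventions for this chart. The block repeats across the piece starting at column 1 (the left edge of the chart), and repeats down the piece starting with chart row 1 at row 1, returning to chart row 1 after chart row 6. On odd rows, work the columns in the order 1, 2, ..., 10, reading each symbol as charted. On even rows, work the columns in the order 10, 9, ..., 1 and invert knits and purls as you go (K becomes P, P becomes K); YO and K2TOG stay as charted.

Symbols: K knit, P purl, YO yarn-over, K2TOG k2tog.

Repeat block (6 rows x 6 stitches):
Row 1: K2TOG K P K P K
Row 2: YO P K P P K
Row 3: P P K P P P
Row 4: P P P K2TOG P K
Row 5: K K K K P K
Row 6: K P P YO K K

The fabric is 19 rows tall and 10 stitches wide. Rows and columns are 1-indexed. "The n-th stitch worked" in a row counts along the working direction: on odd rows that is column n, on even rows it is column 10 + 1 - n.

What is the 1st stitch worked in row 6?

Stitch:
YO

Derivation:
Row 6 uses chart row ((6-1) mod 6)+1 = 6. Row 6 is even, so WS.
Chart row 6 tiled across columns 1-10: K P P YO K K K P P YO
WS: work from column 10 back to column 1 (reverse the tiled row), swapping K<->P (YO and K2TOG unchanged).
Row 6 as worked: YO K K P P P YO K K P
Counting 1 along the worked row gives YO.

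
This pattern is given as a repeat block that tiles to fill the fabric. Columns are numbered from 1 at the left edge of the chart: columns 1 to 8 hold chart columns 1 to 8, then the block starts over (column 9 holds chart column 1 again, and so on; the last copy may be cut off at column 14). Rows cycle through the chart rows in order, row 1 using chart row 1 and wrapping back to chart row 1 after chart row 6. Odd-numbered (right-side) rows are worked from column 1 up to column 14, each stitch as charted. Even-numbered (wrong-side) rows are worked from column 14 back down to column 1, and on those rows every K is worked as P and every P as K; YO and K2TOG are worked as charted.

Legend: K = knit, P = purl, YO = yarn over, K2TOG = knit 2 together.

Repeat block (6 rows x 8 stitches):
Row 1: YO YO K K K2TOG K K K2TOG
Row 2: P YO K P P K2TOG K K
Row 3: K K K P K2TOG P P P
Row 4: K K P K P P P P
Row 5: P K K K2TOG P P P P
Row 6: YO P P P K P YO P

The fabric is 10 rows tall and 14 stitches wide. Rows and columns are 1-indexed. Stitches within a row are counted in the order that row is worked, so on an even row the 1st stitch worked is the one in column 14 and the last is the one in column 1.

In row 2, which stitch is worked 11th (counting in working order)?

== STITCH ==
K

Derivation:
Row 2: (2-1) mod 6 = 1, so use chart row 2. Even row -> WS.
Chart row 2 tiled across columns 1-14: P YO K P P K2TOG K K P YO K P P K2TOG
WS row: flip the tiled sequence (start at column 14) and apply K<->P; YO and K2TOG stay.
Row 2 as worked: K2TOG K K P YO K P P K2TOG K K P YO K
The 11th stitch worked is K.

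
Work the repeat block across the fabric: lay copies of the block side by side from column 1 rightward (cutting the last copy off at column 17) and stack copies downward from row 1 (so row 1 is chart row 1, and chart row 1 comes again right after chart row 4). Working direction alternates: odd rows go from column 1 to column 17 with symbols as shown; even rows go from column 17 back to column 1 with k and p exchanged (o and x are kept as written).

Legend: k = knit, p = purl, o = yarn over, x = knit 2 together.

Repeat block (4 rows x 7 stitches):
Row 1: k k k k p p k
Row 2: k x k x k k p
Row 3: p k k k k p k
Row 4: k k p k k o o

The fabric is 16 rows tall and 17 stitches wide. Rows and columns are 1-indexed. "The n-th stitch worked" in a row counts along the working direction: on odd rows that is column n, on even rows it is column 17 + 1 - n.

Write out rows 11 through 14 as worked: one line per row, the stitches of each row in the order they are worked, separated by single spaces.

Rows as worked:
p k k k k p k p k k k k p k p k k
k p p o o p p k p p o o p p k p p
k k k k p p k k k k k p p k k k k
p x p k p p x p x p k p p x p x p

Derivation:
Row 11: chart row 3, RS - tile across columns 1-17 and work as-is.
Row 12: chart row 4, WS - tiled (columns 1-17): k k p k k o o k k p k k o o k k p; work from column 17 back to 1 with k<->p swapped.
Row 13: chart row 1, RS - tile across columns 1-17 and work as-is.
Row 14: chart row 2, WS - tiled (columns 1-17): k x k x k k p k x k x k k p k x k; work from column 17 back to 1 with k<->p swapped.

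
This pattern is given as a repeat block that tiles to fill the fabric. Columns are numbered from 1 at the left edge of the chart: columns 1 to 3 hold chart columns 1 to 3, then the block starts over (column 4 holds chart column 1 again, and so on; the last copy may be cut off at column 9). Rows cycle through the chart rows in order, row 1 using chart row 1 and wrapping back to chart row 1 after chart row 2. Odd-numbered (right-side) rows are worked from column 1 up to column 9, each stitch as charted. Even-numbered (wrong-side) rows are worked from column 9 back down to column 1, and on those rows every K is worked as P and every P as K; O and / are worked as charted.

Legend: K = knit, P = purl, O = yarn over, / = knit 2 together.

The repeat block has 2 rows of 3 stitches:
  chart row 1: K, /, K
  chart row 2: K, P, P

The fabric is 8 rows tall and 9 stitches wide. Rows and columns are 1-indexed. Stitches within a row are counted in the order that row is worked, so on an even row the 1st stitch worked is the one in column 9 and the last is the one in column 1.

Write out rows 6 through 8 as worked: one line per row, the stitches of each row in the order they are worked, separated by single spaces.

Row 6: chart row 2, WS - tiled (columns 1-9): K P P K P P K P P; work from column 9 back to 1 with K<->P swapped.
Row 7: chart row 1, RS - tile across columns 1-9 and work as-is.
Row 8: chart row 2, WS - tiled (columns 1-9): K P P K P P K P P; work from column 9 back to 1 with K<->P swapped.

Rows as worked:
K K P K K P K K P
K / K K / K K / K
K K P K K P K K P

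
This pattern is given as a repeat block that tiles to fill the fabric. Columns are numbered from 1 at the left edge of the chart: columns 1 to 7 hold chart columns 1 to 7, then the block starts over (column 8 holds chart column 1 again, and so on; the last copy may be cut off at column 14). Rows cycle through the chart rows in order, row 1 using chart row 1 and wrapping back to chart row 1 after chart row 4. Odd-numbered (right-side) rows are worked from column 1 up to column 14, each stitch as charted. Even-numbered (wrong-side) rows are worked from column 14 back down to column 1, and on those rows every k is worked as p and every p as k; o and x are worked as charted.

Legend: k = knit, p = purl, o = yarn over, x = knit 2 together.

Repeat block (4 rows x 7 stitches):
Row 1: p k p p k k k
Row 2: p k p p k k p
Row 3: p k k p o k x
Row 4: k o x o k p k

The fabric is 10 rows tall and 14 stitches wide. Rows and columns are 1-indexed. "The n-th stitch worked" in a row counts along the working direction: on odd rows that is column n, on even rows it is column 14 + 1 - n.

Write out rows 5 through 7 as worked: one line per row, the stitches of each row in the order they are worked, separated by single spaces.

Result:
p k p p k k k p k p p k k k
k p p k k p k k p p k k p k
p k k p o k x p k k p o k x

Derivation:
Row 5: chart row 1, RS - tile across columns 1-14 and work as-is.
Row 6: chart row 2, WS - tiled (columns 1-14): p k p p k k p p k p p k k p; work from column 14 back to 1 with k<->p swapped.
Row 7: chart row 3, RS - tile across columns 1-14 and work as-is.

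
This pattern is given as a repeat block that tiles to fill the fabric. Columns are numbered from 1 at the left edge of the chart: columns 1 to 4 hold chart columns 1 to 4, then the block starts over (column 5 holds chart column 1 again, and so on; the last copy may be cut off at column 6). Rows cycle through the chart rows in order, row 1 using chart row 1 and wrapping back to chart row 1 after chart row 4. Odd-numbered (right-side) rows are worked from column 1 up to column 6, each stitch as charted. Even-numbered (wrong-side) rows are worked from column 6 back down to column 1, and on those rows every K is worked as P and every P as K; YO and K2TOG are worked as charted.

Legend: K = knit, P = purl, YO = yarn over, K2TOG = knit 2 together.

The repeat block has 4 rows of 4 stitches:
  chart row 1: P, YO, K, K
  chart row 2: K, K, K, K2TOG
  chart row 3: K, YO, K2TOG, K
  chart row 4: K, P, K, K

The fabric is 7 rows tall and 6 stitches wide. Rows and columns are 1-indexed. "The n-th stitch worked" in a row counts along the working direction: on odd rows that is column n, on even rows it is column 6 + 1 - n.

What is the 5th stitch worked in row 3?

Stitch:
K

Derivation:
Row 3 uses chart row ((3-1) mod 4)+1 = 3. Row 3 is odd, so RS.
Chart row 3 tiled across columns 1-6: K YO K2TOG K K YO
Right side: take the tiled row as-is (worked left to right from column 1).
Counting 5 along the worked row gives K.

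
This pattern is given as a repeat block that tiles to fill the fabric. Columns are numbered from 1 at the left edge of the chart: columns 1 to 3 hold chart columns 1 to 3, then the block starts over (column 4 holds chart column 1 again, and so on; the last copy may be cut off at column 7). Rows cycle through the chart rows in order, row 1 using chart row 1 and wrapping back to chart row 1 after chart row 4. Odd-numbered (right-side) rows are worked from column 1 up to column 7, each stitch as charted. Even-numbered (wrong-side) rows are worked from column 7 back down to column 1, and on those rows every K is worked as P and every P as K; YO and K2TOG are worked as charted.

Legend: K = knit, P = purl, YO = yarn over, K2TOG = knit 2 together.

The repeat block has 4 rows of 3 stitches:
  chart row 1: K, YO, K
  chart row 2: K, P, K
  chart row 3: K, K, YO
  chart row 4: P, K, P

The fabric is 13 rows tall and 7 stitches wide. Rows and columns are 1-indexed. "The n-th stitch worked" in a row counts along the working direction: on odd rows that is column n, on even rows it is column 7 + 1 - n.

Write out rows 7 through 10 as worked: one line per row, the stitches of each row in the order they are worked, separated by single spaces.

Result:
K K YO K K YO K
K K P K K P K
K YO K K YO K K
P P K P P K P

Derivation:
Row 7: chart row 3, RS - tile across columns 1-7 and work as-is.
Row 8: chart row 4, WS - tiled (columns 1-7): P K P P K P P; work from column 7 back to 1 with K<->P swapped.
Row 9: chart row 1, RS - tile across columns 1-7 and work as-is.
Row 10: chart row 2, WS - tiled (columns 1-7): K P K K P K K; work from column 7 back to 1 with K<->P swapped.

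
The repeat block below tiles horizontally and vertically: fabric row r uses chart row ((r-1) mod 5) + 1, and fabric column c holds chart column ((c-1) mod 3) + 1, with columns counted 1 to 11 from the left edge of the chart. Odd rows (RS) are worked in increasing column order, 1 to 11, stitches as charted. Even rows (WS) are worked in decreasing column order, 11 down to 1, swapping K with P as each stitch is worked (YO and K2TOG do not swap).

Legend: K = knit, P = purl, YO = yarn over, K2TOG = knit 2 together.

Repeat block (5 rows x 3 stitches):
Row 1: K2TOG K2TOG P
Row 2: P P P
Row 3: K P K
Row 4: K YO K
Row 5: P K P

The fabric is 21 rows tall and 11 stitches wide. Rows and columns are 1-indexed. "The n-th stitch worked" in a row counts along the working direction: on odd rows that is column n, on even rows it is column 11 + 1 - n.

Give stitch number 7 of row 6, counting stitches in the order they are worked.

Row 6: (6-1) mod 5 = 0, so use chart row 1. Even row -> WS.
Chart row 1 tiled across columns 1-11: K2TOG K2TOG P K2TOG K2TOG P K2TOG K2TOG P K2TOG K2TOG
WS row: flip the tiled sequence (start at column 11) and apply K<->P; YO and K2TOG stay.
Row 6 as worked: K2TOG K2TOG K K2TOG K2TOG K K2TOG K2TOG K K2TOG K2TOG
The 7th stitch worked is K2TOG.

Result:
K2TOG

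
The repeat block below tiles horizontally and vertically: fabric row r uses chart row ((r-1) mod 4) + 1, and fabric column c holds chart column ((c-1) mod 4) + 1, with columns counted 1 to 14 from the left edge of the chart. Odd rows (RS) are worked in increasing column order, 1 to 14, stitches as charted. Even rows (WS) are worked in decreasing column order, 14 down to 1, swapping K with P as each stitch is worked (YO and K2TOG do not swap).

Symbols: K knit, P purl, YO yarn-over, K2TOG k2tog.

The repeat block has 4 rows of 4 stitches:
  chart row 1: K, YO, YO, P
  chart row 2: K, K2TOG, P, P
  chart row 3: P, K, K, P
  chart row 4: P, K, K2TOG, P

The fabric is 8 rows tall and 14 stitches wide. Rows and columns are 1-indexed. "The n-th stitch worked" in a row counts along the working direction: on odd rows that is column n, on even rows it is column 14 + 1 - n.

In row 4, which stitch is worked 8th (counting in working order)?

Stitch:
K2TOG

Derivation:
For row 4: chart row = ((4-1) mod 4) + 1 = 4; this is a WS (even) row.
Chart row 4 tiled across columns 1-14: P K K2TOG P P K K2TOG P P K K2TOG P P K
WS: work from column 14 back to column 1 (reverse the tiled row), swapping K<->P (YO and K2TOG unchanged).
Row 4 as worked: P K K K2TOG P K K K2TOG P K K K2TOG P K
Counting 8 along the worked row gives K2TOG.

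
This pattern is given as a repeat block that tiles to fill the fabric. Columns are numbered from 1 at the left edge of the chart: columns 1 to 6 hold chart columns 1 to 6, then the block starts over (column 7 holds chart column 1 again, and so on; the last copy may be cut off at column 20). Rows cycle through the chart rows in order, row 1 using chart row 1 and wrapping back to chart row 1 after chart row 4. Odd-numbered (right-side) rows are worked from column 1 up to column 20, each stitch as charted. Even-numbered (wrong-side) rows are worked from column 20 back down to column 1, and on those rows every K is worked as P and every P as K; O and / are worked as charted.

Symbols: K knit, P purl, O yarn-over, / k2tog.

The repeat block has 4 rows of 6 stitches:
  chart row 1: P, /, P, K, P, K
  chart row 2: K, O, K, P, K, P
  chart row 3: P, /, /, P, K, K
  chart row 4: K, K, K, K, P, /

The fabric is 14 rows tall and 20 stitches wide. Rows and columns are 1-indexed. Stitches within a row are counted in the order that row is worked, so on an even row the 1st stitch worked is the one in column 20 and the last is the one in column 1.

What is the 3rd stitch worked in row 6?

For row 6: chart row = ((6-1) mod 4) + 1 = 2; this is a WS (even) row.
Chart row 2 tiled across columns 1-20: K O K P K P K O K P K P K O K P K P K O
WS: work from column 20 back to column 1 (reverse the tiled row), swapping K<->P (O and / unchanged).
Row 6 as worked: O P K P K P O P K P K P O P K P K P O P
Counting 3 along the worked row gives K.

Stitch:
K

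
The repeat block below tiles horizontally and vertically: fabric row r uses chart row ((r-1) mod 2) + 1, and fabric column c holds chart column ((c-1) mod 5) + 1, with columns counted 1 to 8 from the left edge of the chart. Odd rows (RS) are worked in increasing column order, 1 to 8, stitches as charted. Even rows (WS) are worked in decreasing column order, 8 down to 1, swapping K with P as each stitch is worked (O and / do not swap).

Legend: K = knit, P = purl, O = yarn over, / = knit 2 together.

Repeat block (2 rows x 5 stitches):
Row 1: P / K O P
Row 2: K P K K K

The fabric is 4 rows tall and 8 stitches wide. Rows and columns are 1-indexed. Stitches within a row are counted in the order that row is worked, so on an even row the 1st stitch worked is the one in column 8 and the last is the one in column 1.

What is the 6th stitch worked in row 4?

Stitch:
P

Derivation:
Row 4 uses chart row ((4-1) mod 2)+1 = 2. Row 4 is even, so WS.
Chart row 2 tiled across columns 1-8: K P K K K K P K
WS row: flip the tiled sequence (start at column 8) and apply K<->P; O and / stay.
Row 4 as worked: P K P P P P K P
Stitch 6 in working order -> P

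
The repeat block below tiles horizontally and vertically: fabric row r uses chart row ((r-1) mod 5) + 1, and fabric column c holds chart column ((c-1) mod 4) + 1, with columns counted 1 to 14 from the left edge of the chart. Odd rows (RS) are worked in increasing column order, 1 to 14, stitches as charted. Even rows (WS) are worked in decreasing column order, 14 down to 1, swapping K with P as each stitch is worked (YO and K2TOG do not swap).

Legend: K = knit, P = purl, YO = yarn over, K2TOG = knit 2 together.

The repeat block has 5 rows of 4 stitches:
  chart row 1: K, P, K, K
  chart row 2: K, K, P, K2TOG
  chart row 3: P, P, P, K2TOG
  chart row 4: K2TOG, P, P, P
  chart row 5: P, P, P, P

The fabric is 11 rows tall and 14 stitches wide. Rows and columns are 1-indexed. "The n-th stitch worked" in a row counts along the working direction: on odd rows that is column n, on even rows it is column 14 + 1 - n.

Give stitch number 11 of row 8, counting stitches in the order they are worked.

Row 8: (8-1) mod 5 = 2, so use chart row 3. Even row -> WS.
Chart row 3 tiled across columns 1-14: P P P K2TOG P P P K2TOG P P P K2TOG P P
Wrong side: read the tiled row from column 14 down to 1 and exchange K with P (leave YO, K2TOG).
Row 8 as worked: K K K2TOG K K K K2TOG K K K K2TOG K K K
Counting 11 along the worked row gives K2TOG.

Stitch:
K2TOG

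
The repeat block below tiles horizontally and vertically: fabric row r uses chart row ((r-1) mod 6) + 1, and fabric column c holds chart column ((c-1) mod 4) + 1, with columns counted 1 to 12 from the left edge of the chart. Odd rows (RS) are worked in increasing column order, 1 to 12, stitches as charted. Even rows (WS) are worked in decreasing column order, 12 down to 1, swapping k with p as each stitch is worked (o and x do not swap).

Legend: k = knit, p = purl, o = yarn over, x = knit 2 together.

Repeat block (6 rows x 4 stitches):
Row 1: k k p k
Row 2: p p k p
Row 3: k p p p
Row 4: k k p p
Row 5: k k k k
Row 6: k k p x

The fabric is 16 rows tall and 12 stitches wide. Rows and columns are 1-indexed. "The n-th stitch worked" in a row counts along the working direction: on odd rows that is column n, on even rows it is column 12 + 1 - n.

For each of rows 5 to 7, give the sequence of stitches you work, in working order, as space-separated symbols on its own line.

Row 5: chart row 5, RS - tile across columns 1-12 and work as-is.
Row 6: chart row 6, WS - tiled (columns 1-12): k k p x k k p x k k p x; work from column 12 back to 1 with k<->p swapped.
Row 7: chart row 1, RS - tile across columns 1-12 and work as-is.

Rows as worked:
k k k k k k k k k k k k
x k p p x k p p x k p p
k k p k k k p k k k p k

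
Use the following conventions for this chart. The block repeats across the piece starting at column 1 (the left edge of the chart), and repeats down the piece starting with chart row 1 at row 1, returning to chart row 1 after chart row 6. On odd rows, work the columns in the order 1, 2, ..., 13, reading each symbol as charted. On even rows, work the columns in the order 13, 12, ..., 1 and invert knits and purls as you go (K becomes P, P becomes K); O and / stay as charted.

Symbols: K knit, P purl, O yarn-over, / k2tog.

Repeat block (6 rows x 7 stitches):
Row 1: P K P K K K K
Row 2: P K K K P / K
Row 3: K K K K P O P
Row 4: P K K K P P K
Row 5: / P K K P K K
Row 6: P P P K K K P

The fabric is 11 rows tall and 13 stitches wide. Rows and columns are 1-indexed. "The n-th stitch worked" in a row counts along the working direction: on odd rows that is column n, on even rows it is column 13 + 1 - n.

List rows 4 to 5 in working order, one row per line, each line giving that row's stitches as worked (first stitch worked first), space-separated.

Row 4: chart row 4, WS - tiled (columns 1-13): P K K K P P K P K K K P P; work from column 13 back to 1 with K<->P swapped.
Row 5: chart row 5, RS - tile across columns 1-13 and work as-is.

Result:
K K P P P K P K K P P P K
/ P K K P K K / P K K P K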